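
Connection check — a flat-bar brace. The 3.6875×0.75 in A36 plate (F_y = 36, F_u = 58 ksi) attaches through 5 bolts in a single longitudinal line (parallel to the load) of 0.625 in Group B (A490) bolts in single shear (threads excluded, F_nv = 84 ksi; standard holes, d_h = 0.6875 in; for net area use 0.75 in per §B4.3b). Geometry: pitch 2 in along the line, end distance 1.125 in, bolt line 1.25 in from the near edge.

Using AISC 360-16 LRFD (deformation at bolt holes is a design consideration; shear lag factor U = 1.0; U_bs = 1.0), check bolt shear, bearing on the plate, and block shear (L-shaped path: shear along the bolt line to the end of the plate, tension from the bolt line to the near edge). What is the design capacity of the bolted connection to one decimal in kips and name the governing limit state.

Bolt shear: A_b = π(0.625)²/4 = 0.3068 in². φR_n = 0.75 × 84 × 0.3068 × 5 × 1 = 96.6 kips.
Bearing (0.75 in plate, F_u = 58 ksi): end bolts L_c = 1.125 − 0.6875/2 = 0.78125, R_n = min(1.2×0.78125×0.75×58, 2.4×0.625×0.75×58) = 40.781 kips/bolt; interior L_c = 2 − 0.6875 = 1.3125, R_n = 65.25 kips/bolt. φR_n = 0.75 × (1×40.781 + 4×65.25) = 226.3 kips.
Block shear: shear path 1×[1.125+4×2] = 1×9.125 in, A_gv = 6.8438, A_nv = 1×(9.125 − 4.5×0.75)×0.75 = 4.3125 in²; tension to near edge: (1.25 − 0.5×0.75)×0.75 = 0.65625 in². R_n = min(0.6×58×4.3125, 0.6×36×6.8438) + 1.0×58×0.65625 = min(150.08, 147.83) + 38.063 = 185.89 kips. φR_n = 0.75 × 185.89 = 139.4 kips.
Governing: min(96.6, 226.3, 139.4) = 96.6 kips → bolt shear.

96.6 kips (bolt shear governs)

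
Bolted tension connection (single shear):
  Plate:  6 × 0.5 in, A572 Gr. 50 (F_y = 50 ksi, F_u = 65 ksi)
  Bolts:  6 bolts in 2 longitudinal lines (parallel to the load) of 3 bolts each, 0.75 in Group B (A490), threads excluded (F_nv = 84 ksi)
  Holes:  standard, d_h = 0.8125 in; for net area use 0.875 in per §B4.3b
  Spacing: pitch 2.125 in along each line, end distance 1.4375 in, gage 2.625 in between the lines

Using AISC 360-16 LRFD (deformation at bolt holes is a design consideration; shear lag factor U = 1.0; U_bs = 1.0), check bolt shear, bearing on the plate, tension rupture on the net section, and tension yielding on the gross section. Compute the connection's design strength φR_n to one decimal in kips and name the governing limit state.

Bolt shear: A_b = π(0.75)²/4 = 0.44179 in². φR_n = 0.75 × 84 × 0.44179 × 6 × 1 = 167.0 kips.
Bearing (0.5 in plate, F_u = 65 ksi): end bolts L_c = 1.4375 − 0.8125/2 = 1.03125, R_n = min(1.2×1.03125×0.5×65, 2.4×0.75×0.5×65) = 40.219 kips/bolt; interior L_c = 2.125 − 0.8125 = 1.3125, R_n = 51.188 kips/bolt. φR_n = 0.75 × (2×40.219 + 4×51.188) = 213.9 kips.
Tension rupture (net): A_n = (6 − 2×0.875)×0.5 = 2.125 in² (U = 1.0, A_e = A_n). φR_n = 0.75 × 65 × 2.125 = 103.6 kips.
Tension yield (gross): A_g = 6×0.5 = 3 in². φR_n = 0.90 × 50 × 3 = 135.0 kips.
Governing: min(167.0, 213.9, 103.6, 135.0) = 103.6 kips → net-section rupture.

103.6 kips (net-section rupture governs)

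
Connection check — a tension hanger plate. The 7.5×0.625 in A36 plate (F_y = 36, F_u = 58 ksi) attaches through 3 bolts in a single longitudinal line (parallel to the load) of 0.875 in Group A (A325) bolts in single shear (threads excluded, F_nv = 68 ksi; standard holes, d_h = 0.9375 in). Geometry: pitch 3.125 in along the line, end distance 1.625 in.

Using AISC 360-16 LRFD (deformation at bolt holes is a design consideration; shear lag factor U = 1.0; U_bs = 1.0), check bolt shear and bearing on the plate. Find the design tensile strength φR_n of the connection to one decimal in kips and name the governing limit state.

Bolt shear: A_b = π(0.875)²/4 = 0.60132 in². φR_n = 0.75 × 68 × 0.60132 × 3 × 1 = 92.0 kips.
Bearing (0.625 in plate, F_u = 58 ksi): end bolts L_c = 1.625 − 0.9375/2 = 1.15625, R_n = min(1.2×1.15625×0.625×58, 2.4×0.875×0.625×58) = 50.297 kips/bolt; interior L_c = 3.125 − 0.9375 = 2.1875, R_n = 76.125 kips/bolt. φR_n = 0.75 × (1×50.297 + 2×76.125) = 151.9 kips.
Governing: min(92.0, 151.9) = 92.0 kips → bolt shear.

92.0 kips (bolt shear governs)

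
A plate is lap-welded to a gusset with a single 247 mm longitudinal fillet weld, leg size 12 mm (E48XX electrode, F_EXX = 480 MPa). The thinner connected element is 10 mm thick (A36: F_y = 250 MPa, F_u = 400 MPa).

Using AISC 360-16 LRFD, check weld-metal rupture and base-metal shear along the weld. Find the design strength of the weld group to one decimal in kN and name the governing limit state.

370.5 kN (base-metal shear governs)

Weld metal: throat = 0.707×12 = 8.484 mm, L = 247 mm. φR_n = 0.75 × 0.6 × 480 × 8.484 × 247 = 452.6 kN.
Base metal shear (10 mm plate): yield φR_n = 1.0×0.6×250×10×247 = 370.5 kN; rupture φR_n = 0.75×0.6×400×10×247 = 444.6 kN; take 370.5 kN (yield).
Governing: min(452.6, 370.5) = 370.5 kN → base-metal shear.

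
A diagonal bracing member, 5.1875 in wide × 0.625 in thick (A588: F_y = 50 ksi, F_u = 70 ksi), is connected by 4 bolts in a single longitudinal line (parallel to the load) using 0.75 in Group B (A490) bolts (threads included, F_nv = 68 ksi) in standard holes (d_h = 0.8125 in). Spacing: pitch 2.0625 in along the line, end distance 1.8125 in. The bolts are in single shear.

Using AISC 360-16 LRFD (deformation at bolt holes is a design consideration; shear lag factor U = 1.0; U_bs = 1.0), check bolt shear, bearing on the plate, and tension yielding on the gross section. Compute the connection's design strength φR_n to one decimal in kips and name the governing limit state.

90.1 kips (bolt shear governs)

Bolt shear: A_b = π(0.75)²/4 = 0.44179 in². φR_n = 0.75 × 68 × 0.44179 × 4 × 1 = 90.1 kips.
Bearing (0.625 in plate, F_u = 70 ksi): end bolts L_c = 1.8125 − 0.8125/2 = 1.40625, R_n = min(1.2×1.40625×0.625×70, 2.4×0.75×0.625×70) = 73.828 kips/bolt; interior L_c = 2.0625 − 0.8125 = 1.25, R_n = 65.625 kips/bolt. φR_n = 0.75 × (1×73.828 + 3×65.625) = 203.0 kips.
Tension yield (gross): A_g = 5.1875×0.625 = 3.2422 in². φR_n = 0.90 × 50 × 3.2422 = 145.9 kips.
Governing: min(90.1, 203.0, 145.9) = 90.1 kips → bolt shear.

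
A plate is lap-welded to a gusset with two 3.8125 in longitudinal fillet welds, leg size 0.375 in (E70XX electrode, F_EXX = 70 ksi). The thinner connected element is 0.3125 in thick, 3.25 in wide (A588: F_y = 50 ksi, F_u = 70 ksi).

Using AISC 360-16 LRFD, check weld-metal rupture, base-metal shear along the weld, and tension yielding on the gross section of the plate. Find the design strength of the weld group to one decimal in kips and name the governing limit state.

Weld metal: throat = 0.707×0.375 = 0.26513 in, L = 2×3.8125 = 7.625 in. φR_n = 0.75 × 0.6 × 70 × 0.26513 × 7.625 = 63.7 kips.
Base metal shear (0.3125 in plate): yield φR_n = 1.0×0.6×50×0.3125×7.625 = 71.5 kips; rupture φR_n = 0.75×0.6×70×0.3125×7.625 = 75.1 kips; take 71.5 kips (yield).
Tension yield (gross): A_g = 3.25×0.3125 = 1.0156 in². φR_n = 0.90 × 50 × 1.0156 = 45.7 kips.
Governing: min(63.7, 71.5, 45.7) = 45.7 kips → gross-section yield.

45.7 kips (gross-section yield governs)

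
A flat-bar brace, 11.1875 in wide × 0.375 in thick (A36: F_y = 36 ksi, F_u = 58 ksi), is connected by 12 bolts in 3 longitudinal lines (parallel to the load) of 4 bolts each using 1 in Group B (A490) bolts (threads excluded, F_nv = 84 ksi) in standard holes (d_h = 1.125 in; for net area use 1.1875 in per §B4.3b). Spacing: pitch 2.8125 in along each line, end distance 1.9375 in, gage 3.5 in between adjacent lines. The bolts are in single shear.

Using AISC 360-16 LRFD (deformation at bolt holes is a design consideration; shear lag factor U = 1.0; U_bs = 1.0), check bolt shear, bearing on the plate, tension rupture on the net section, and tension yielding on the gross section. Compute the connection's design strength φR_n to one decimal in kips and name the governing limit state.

Bolt shear: A_b = π(1)²/4 = 0.7854 in². φR_n = 0.75 × 84 × 0.7854 × 12 × 1 = 593.8 kips.
Bearing (0.375 in plate, F_u = 58 ksi): end bolts L_c = 1.9375 − 1.125/2 = 1.375, R_n = min(1.2×1.375×0.375×58, 2.4×1×0.375×58) = 35.888 kips/bolt; interior L_c = 2.8125 − 1.125 = 1.6875, R_n = 44.044 kips/bolt. φR_n = 0.75 × (3×35.888 + 9×44.044) = 378.0 kips.
Tension rupture (net): A_n = (11.1875 − 3×1.1875)×0.375 = 2.8594 in² (U = 1.0, A_e = A_n). φR_n = 0.75 × 58 × 2.8594 = 124.4 kips.
Tension yield (gross): A_g = 11.1875×0.375 = 4.1953 in². φR_n = 0.90 × 36 × 4.1953 = 135.9 kips.
Governing: min(593.8, 378.0, 124.4, 135.9) = 124.4 kips → net-section rupture.

124.4 kips (net-section rupture governs)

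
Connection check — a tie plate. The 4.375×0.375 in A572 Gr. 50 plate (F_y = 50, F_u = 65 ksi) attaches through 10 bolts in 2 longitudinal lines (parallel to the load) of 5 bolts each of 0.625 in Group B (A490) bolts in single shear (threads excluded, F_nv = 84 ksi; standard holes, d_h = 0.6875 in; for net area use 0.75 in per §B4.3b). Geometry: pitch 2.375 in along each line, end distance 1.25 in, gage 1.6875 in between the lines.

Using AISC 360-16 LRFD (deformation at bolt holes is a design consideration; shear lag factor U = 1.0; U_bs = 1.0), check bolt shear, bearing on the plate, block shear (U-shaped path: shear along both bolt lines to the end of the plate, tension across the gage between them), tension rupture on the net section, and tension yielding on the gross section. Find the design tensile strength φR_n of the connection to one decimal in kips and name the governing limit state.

Bolt shear: A_b = π(0.625)²/4 = 0.3068 in². φR_n = 0.75 × 84 × 0.3068 × 10 × 1 = 193.3 kips.
Bearing (0.375 in plate, F_u = 65 ksi): end bolts L_c = 1.25 − 0.6875/2 = 0.90625, R_n = min(1.2×0.90625×0.375×65, 2.4×0.625×0.375×65) = 26.508 kips/bolt; interior L_c = 2.375 − 0.6875 = 1.6875, R_n = 36.563 kips/bolt. φR_n = 0.75 × (2×26.508 + 8×36.563) = 259.1 kips.
Block shear: shear path 2×[1.25+4×2.375] = 2×10.75 in, A_gv = 8.0625, A_nv = 2×(10.75 − 4.5×0.75)×0.375 = 5.5313 in²; tension across gage: (1.6875 − 1×0.75)×0.375 = 0.35156 in². R_n = min(0.6×65×5.5313, 0.6×50×8.0625) + 1.0×65×0.35156 = min(215.72, 241.88) + 22.851 = 238.57 kips. φR_n = 0.75 × 238.57 = 178.9 kips.
Tension rupture (net): A_n = (4.375 − 2×0.75)×0.375 = 1.0781 in² (U = 1.0, A_e = A_n). φR_n = 0.75 × 65 × 1.0781 = 52.6 kips.
Tension yield (gross): A_g = 4.375×0.375 = 1.6406 in². φR_n = 0.90 × 50 × 1.6406 = 73.8 kips.
Governing: min(193.3, 259.1, 178.9, 52.6, 73.8) = 52.6 kips → net-section rupture.

52.6 kips (net-section rupture governs)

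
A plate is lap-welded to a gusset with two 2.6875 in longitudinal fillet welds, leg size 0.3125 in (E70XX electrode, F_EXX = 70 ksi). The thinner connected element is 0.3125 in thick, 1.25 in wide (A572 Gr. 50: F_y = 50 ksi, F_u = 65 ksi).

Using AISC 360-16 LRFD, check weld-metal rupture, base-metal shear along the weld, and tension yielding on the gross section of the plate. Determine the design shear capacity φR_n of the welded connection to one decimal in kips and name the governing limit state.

Weld metal: throat = 0.707×0.3125 = 0.22094 in, L = 2×2.6875 = 5.375 in. φR_n = 0.75 × 0.6 × 70 × 0.22094 × 5.375 = 37.4 kips.
Base metal shear (0.3125 in plate): yield φR_n = 1.0×0.6×50×0.3125×5.375 = 50.4 kips; rupture φR_n = 0.75×0.6×65×0.3125×5.375 = 49.1 kips; take 49.1 kips (rupture).
Tension yield (gross): A_g = 1.25×0.3125 = 0.39063 in². φR_n = 0.90 × 50 × 0.39063 = 17.6 kips.
Governing: min(37.4, 49.1, 17.6) = 17.6 kips → gross-section yield.

17.6 kips (gross-section yield governs)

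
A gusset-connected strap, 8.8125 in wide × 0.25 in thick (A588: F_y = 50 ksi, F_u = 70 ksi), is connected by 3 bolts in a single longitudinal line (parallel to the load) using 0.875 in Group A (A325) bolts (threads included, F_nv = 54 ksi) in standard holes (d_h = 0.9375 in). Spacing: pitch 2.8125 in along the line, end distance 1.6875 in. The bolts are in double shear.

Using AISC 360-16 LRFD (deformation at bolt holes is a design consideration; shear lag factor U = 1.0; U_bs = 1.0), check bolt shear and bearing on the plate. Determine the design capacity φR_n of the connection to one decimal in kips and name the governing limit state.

Bolt shear: A_b = π(0.875)²/4 = 0.60132 in². φR_n = 0.75 × 54 × 0.60132 × 3 × 2 = 146.1 kips.
Bearing (0.25 in plate, F_u = 70 ksi): end bolts L_c = 1.6875 − 0.9375/2 = 1.21875, R_n = min(1.2×1.21875×0.25×70, 2.4×0.875×0.25×70) = 25.594 kips/bolt; interior L_c = 2.8125 − 0.9375 = 1.875, R_n = 36.75 kips/bolt. φR_n = 0.75 × (1×25.594 + 2×36.75) = 74.3 kips.
Governing: min(146.1, 74.3) = 74.3 kips → bearing.

74.3 kips (bearing governs)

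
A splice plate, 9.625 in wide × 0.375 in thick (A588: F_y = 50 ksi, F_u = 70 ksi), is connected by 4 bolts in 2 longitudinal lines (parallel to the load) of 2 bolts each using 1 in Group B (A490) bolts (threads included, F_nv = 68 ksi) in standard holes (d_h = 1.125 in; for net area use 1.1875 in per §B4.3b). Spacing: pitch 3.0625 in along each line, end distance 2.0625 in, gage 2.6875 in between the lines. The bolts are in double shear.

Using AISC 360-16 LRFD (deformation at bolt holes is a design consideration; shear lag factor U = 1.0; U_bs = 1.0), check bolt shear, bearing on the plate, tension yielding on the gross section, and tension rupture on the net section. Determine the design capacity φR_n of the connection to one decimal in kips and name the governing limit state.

Bolt shear: A_b = π(1)²/4 = 0.7854 in². φR_n = 0.75 × 68 × 0.7854 × 4 × 2 = 320.4 kips.
Bearing (0.375 in plate, F_u = 70 ksi): end bolts L_c = 2.0625 − 1.125/2 = 1.5, R_n = min(1.2×1.5×0.375×70, 2.4×1×0.375×70) = 47.25 kips/bolt; interior L_c = 3.0625 − 1.125 = 1.9375, R_n = 61.031 kips/bolt. φR_n = 0.75 × (2×47.25 + 2×61.031) = 162.4 kips.
Tension yield (gross): A_g = 9.625×0.375 = 3.6094 in². φR_n = 0.90 × 50 × 3.6094 = 162.4 kips.
Tension rupture (net): A_n = (9.625 − 2×1.1875)×0.375 = 2.7188 in² (U = 1.0, A_e = A_n). φR_n = 0.75 × 70 × 2.7188 = 142.7 kips.
Governing: min(320.4, 162.4, 162.4, 142.7) = 142.7 kips → net-section rupture.

142.7 kips (net-section rupture governs)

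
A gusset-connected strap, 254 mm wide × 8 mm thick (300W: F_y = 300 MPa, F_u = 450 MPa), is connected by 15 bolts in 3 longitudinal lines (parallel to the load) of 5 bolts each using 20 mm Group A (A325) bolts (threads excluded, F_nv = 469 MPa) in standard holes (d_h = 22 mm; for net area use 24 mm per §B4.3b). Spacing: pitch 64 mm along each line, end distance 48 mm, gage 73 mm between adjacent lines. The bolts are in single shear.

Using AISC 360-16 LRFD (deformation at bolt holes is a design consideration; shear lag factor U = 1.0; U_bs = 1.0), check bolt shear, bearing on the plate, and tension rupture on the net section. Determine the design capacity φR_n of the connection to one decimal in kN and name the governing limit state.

Bolt shear: A_b = π(20)²/4 = 314.16 mm². φR_n = 0.75 × 469 × 314.16 × 15 × 1 = 1657.6 kN.
Bearing (8 mm plate, F_u = 450 MPa): end bolts L_c = 48 − 22/2 = 37, R_n = min(1.2×37×8×450, 2.4×20×8×450) = 159.84 kN/bolt; interior L_c = 64 − 22 = 42, R_n = 172.8 kN/bolt. φR_n = 0.75 × (3×159.84 + 12×172.8) = 1914.8 kN.
Tension rupture (net): A_n = (254 − 3×24)×8 = 1456 mm² (U = 1.0, A_e = A_n). φR_n = 0.75 × 450 × 1456 = 491.4 kN.
Governing: min(1657.6, 1914.8, 491.4) = 491.4 kN → net-section rupture.

491.4 kN (net-section rupture governs)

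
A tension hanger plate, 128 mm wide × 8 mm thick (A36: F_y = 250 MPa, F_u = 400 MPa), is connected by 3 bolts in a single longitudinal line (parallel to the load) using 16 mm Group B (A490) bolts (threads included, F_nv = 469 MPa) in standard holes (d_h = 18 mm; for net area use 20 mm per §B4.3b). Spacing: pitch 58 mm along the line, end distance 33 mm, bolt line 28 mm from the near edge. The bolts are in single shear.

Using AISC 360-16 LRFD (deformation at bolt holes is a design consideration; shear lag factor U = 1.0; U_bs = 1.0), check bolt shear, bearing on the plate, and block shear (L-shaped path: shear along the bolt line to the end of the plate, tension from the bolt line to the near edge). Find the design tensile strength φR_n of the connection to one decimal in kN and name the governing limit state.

177.3 kN (block shear governs)

Bolt shear: A_b = π(16)²/4 = 201.06 mm². φR_n = 0.75 × 469 × 201.06 × 3 × 1 = 212.2 kN.
Bearing (8 mm plate, F_u = 400 MPa): end bolts L_c = 33 − 18/2 = 24, R_n = min(1.2×24×8×400, 2.4×16×8×400) = 92.16 kN/bolt; interior L_c = 58 − 18 = 40, R_n = 122.88 kN/bolt. φR_n = 0.75 × (1×92.16 + 2×122.88) = 253.4 kN.
Block shear: shear path 1×[33+2×58] = 1×149 mm, A_gv = 1192, A_nv = 1×(149 − 2.5×20)×8 = 792 mm²; tension to near edge: (28 − 0.5×20)×8 = 144 mm². R_n = min(0.6×400×792, 0.6×250×1192) + 1.0×400×144 = min(190.08, 178.8) + 57.6 = 236.4 kN. φR_n = 0.75 × 236.4 = 177.3 kN.
Governing: min(212.2, 253.4, 177.3) = 177.3 kN → block shear.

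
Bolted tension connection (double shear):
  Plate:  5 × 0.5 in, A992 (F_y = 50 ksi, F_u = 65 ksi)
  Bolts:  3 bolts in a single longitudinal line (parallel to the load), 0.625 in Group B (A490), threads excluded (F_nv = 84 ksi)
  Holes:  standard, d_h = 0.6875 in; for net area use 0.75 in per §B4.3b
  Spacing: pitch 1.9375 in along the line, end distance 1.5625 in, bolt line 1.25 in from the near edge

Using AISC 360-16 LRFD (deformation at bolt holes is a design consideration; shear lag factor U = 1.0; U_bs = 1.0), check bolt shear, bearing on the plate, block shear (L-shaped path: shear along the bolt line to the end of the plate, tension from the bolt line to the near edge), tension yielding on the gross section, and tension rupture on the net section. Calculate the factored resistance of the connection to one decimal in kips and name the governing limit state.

Bolt shear: A_b = π(0.625)²/4 = 0.3068 in². φR_n = 0.75 × 84 × 0.3068 × 3 × 2 = 116.0 kips.
Bearing (0.5 in plate, F_u = 65 ksi): end bolts L_c = 1.5625 − 0.6875/2 = 1.21875, R_n = min(1.2×1.21875×0.5×65, 2.4×0.625×0.5×65) = 47.531 kips/bolt; interior L_c = 1.9375 − 0.6875 = 1.25, R_n = 48.75 kips/bolt. φR_n = 0.75 × (1×47.531 + 2×48.75) = 108.8 kips.
Block shear: shear path 1×[1.5625+2×1.9375] = 1×5.4375 in, A_gv = 2.7188, A_nv = 1×(5.4375 − 2.5×0.75)×0.5 = 1.7813 in²; tension to near edge: (1.25 − 0.5×0.75)×0.5 = 0.4375 in². R_n = min(0.6×65×1.7813, 0.6×50×2.7188) + 1.0×65×0.4375 = min(69.471, 81.564) + 28.438 = 97.909 kips. φR_n = 0.75 × 97.909 = 73.4 kips.
Tension yield (gross): A_g = 5×0.5 = 2.5 in². φR_n = 0.90 × 50 × 2.5 = 112.5 kips.
Tension rupture (net): A_n = (5 − 1×0.75)×0.5 = 2.125 in² (U = 1.0, A_e = A_n). φR_n = 0.75 × 65 × 2.125 = 103.6 kips.
Governing: min(116.0, 108.8, 73.4, 112.5, 103.6) = 73.4 kips → block shear.

73.4 kips (block shear governs)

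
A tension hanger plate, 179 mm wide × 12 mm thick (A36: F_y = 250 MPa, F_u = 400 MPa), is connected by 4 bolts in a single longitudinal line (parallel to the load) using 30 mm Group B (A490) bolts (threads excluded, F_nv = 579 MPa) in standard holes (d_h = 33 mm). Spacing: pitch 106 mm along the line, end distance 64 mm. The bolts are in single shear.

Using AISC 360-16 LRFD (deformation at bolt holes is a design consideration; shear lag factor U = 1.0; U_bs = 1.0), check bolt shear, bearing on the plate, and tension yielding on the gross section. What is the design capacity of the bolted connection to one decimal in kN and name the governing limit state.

483.3 kN (gross-section yield governs)

Bolt shear: A_b = π(30)²/4 = 706.86 mm². φR_n = 0.75 × 579 × 706.86 × 4 × 1 = 1227.8 kN.
Bearing (12 mm plate, F_u = 400 MPa): end bolts L_c = 64 − 33/2 = 47.5, R_n = min(1.2×47.5×12×400, 2.4×30×12×400) = 273.6 kN/bolt; interior L_c = 106 − 33 = 73, R_n = 345.6 kN/bolt. φR_n = 0.75 × (1×273.6 + 3×345.6) = 982.8 kN.
Tension yield (gross): A_g = 179×12 = 2148 mm². φR_n = 0.90 × 250 × 2148 = 483.3 kN.
Governing: min(1227.8, 982.8, 483.3) = 483.3 kN → gross-section yield.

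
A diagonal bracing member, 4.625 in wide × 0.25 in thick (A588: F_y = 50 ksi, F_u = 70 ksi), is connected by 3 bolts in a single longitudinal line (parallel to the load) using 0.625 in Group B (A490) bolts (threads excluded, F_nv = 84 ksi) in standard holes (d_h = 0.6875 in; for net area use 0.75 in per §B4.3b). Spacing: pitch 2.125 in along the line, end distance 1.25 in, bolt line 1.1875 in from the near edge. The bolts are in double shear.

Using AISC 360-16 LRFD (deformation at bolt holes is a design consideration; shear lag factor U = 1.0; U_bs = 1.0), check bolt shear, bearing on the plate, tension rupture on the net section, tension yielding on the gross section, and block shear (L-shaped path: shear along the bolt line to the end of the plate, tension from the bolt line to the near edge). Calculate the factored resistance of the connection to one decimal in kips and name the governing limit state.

Bolt shear: A_b = π(0.625)²/4 = 0.3068 in². φR_n = 0.75 × 84 × 0.3068 × 3 × 2 = 116.0 kips.
Bearing (0.25 in plate, F_u = 70 ksi): end bolts L_c = 1.25 − 0.6875/2 = 0.90625, R_n = min(1.2×0.90625×0.25×70, 2.4×0.625×0.25×70) = 19.031 kips/bolt; interior L_c = 2.125 − 0.6875 = 1.4375, R_n = 26.25 kips/bolt. φR_n = 0.75 × (1×19.031 + 2×26.25) = 53.6 kips.
Tension rupture (net): A_n = (4.625 − 1×0.75)×0.25 = 0.96875 in² (U = 1.0, A_e = A_n). φR_n = 0.75 × 70 × 0.96875 = 50.9 kips.
Tension yield (gross): A_g = 4.625×0.25 = 1.1563 in². φR_n = 0.90 × 50 × 1.1563 = 52.0 kips.
Block shear: shear path 1×[1.25+2×2.125] = 1×5.5 in, A_gv = 1.375, A_nv = 1×(5.5 − 2.5×0.75)×0.25 = 0.90625 in²; tension to near edge: (1.1875 − 0.5×0.75)×0.25 = 0.20313 in². R_n = min(0.6×70×0.90625, 0.6×50×1.375) + 1.0×70×0.20313 = min(38.063, 41.25) + 14.219 = 52.282 kips. φR_n = 0.75 × 52.282 = 39.2 kips.
Governing: min(116.0, 53.6, 50.9, 52.0, 39.2) = 39.2 kips → block shear.

39.2 kips (block shear governs)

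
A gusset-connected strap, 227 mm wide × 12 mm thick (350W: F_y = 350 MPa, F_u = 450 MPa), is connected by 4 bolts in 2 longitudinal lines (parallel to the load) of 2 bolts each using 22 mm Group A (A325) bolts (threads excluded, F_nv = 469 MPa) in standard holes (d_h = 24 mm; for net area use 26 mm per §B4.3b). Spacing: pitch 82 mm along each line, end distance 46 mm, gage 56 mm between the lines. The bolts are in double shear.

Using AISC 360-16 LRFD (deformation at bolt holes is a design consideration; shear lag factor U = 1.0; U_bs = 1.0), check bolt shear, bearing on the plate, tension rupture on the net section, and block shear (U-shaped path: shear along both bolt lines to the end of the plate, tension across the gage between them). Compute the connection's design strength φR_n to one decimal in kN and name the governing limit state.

Bolt shear: A_b = π(22)²/4 = 380.13 mm². φR_n = 0.75 × 469 × 380.13 × 4 × 2 = 1069.7 kN.
Bearing (12 mm plate, F_u = 450 MPa): end bolts L_c = 46 − 24/2 = 34, R_n = min(1.2×34×12×450, 2.4×22×12×450) = 220.32 kN/bolt; interior L_c = 82 − 24 = 58, R_n = 285.12 kN/bolt. φR_n = 0.75 × (2×220.32 + 2×285.12) = 758.2 kN.
Tension rupture (net): A_n = (227 − 2×26)×12 = 2100 mm² (U = 1.0, A_e = A_n). φR_n = 0.75 × 450 × 2100 = 708.8 kN.
Block shear: shear path 2×[46+1×82] = 2×128 mm, A_gv = 3072, A_nv = 2×(128 − 1.5×26)×12 = 2136 mm²; tension across gage: (56 − 1×26)×12 = 360 mm². R_n = min(0.6×450×2136, 0.6×350×3072) + 1.0×450×360 = min(576.72, 645.12) + 162 = 738.72 kN. φR_n = 0.75 × 738.72 = 554.0 kN.
Governing: min(1069.7, 758.2, 708.8, 554.0) = 554.0 kN → block shear.

554.0 kN (block shear governs)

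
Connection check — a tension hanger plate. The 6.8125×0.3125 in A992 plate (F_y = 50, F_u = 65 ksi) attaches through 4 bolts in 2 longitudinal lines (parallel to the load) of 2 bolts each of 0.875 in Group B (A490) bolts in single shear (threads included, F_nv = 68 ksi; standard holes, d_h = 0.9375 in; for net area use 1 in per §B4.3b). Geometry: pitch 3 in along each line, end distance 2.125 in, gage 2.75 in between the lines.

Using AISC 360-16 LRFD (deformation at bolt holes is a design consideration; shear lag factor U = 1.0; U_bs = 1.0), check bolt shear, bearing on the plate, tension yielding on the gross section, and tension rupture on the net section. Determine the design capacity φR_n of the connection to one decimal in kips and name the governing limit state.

Bolt shear: A_b = π(0.875)²/4 = 0.60132 in². φR_n = 0.75 × 68 × 0.60132 × 4 × 1 = 122.7 kips.
Bearing (0.3125 in plate, F_u = 65 ksi): end bolts L_c = 2.125 − 0.9375/2 = 1.65625, R_n = min(1.2×1.65625×0.3125×65, 2.4×0.875×0.3125×65) = 40.371 kips/bolt; interior L_c = 3 − 0.9375 = 2.0625, R_n = 42.656 kips/bolt. φR_n = 0.75 × (2×40.371 + 2×42.656) = 124.5 kips.
Tension yield (gross): A_g = 6.8125×0.3125 = 2.1289 in². φR_n = 0.90 × 50 × 2.1289 = 95.8 kips.
Tension rupture (net): A_n = (6.8125 − 2×1)×0.3125 = 1.5039 in² (U = 1.0, A_e = A_n). φR_n = 0.75 × 65 × 1.5039 = 73.3 kips.
Governing: min(122.7, 124.5, 95.8, 73.3) = 73.3 kips → net-section rupture.

73.3 kips (net-section rupture governs)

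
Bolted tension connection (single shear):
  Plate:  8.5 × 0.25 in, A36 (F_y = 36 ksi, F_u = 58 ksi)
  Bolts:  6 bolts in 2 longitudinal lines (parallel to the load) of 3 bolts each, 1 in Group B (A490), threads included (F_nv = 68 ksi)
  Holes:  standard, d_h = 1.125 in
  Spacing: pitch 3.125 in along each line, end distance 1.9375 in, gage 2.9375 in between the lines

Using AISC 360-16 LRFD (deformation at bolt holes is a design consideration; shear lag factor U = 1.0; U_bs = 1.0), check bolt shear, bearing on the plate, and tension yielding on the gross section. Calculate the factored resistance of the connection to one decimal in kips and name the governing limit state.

Bolt shear: A_b = π(1)²/4 = 0.7854 in². φR_n = 0.75 × 68 × 0.7854 × 6 × 1 = 240.3 kips.
Bearing (0.25 in plate, F_u = 58 ksi): end bolts L_c = 1.9375 − 1.125/2 = 1.375, R_n = min(1.2×1.375×0.25×58, 2.4×1×0.25×58) = 23.925 kips/bolt; interior L_c = 3.125 − 1.125 = 2, R_n = 34.8 kips/bolt. φR_n = 0.75 × (2×23.925 + 4×34.8) = 140.3 kips.
Tension yield (gross): A_g = 8.5×0.25 = 2.125 in². φR_n = 0.90 × 36 × 2.125 = 68.9 kips.
Governing: min(240.3, 140.3, 68.9) = 68.9 kips → gross-section yield.

68.9 kips (gross-section yield governs)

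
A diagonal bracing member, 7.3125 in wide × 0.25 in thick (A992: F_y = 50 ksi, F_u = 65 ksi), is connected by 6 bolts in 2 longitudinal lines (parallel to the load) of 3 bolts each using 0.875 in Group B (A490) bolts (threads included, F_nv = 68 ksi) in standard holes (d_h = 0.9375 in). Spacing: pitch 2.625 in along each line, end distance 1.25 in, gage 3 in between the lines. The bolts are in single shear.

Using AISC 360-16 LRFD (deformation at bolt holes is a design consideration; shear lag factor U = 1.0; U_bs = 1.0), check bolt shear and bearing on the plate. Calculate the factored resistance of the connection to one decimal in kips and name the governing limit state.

Bolt shear: A_b = π(0.875)²/4 = 0.60132 in². φR_n = 0.75 × 68 × 0.60132 × 6 × 1 = 184.0 kips.
Bearing (0.25 in plate, F_u = 65 ksi): end bolts L_c = 1.25 − 0.9375/2 = 0.78125, R_n = min(1.2×0.78125×0.25×65, 2.4×0.875×0.25×65) = 15.234 kips/bolt; interior L_c = 2.625 − 0.9375 = 1.6875, R_n = 32.906 kips/bolt. φR_n = 0.75 × (2×15.234 + 4×32.906) = 121.6 kips.
Governing: min(184.0, 121.6) = 121.6 kips → bearing.

121.6 kips (bearing governs)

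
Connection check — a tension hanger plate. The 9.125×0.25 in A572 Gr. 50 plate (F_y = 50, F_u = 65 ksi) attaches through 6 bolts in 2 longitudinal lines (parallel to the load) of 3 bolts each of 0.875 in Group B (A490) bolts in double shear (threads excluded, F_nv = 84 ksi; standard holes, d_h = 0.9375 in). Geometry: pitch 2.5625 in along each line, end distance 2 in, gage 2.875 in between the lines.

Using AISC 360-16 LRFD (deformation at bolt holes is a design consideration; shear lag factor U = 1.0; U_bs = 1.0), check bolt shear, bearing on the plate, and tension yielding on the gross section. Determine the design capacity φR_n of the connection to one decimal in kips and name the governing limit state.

Bolt shear: A_b = π(0.875)²/4 = 0.60132 in². φR_n = 0.75 × 84 × 0.60132 × 6 × 2 = 454.6 kips.
Bearing (0.25 in plate, F_u = 65 ksi): end bolts L_c = 2 − 0.9375/2 = 1.53125, R_n = min(1.2×1.53125×0.25×65, 2.4×0.875×0.25×65) = 29.859 kips/bolt; interior L_c = 2.5625 − 0.9375 = 1.625, R_n = 31.688 kips/bolt. φR_n = 0.75 × (2×29.859 + 4×31.688) = 139.9 kips.
Tension yield (gross): A_g = 9.125×0.25 = 2.2813 in². φR_n = 0.90 × 50 × 2.2813 = 102.7 kips.
Governing: min(454.6, 139.9, 102.7) = 102.7 kips → gross-section yield.

102.7 kips (gross-section yield governs)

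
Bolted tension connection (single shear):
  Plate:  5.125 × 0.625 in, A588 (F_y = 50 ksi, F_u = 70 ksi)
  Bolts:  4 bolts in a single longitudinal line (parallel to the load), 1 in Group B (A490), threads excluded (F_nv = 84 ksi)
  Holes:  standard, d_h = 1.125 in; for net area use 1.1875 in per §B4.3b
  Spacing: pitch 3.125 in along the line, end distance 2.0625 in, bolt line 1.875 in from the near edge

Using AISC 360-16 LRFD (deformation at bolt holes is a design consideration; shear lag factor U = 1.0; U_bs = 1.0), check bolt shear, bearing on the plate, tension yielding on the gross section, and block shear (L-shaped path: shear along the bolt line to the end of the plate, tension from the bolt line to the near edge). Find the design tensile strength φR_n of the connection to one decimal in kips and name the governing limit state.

Bolt shear: A_b = π(1)²/4 = 0.7854 in². φR_n = 0.75 × 84 × 0.7854 × 4 × 1 = 197.9 kips.
Bearing (0.625 in plate, F_u = 70 ksi): end bolts L_c = 2.0625 − 1.125/2 = 1.5, R_n = min(1.2×1.5×0.625×70, 2.4×1×0.625×70) = 78.75 kips/bolt; interior L_c = 3.125 − 1.125 = 2, R_n = 105 kips/bolt. φR_n = 0.75 × (1×78.75 + 3×105) = 295.3 kips.
Tension yield (gross): A_g = 5.125×0.625 = 3.2031 in². φR_n = 0.90 × 50 × 3.2031 = 144.1 kips.
Block shear: shear path 1×[2.0625+3×3.125] = 1×11.4375 in, A_gv = 7.1484, A_nv = 1×(11.4375 − 3.5×1.1875)×0.625 = 4.5508 in²; tension to near edge: (1.875 − 0.5×1.1875)×0.625 = 0.80078 in². R_n = min(0.6×70×4.5508, 0.6×50×7.1484) + 1.0×70×0.80078 = min(191.13, 214.45) + 56.055 = 247.19 kips. φR_n = 0.75 × 247.19 = 185.4 kips.
Governing: min(197.9, 295.3, 144.1, 185.4) = 144.1 kips → gross-section yield.

144.1 kips (gross-section yield governs)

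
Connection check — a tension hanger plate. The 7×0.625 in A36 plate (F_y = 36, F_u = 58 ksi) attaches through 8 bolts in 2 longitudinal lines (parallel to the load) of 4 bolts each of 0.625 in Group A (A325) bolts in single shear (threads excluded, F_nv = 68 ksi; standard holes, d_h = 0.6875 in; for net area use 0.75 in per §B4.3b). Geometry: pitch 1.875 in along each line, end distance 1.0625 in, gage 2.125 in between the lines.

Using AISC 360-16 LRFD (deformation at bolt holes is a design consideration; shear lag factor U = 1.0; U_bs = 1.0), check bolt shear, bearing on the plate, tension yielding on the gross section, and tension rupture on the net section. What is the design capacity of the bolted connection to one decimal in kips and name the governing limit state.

125.2 kips (bolt shear governs)

Bolt shear: A_b = π(0.625)²/4 = 0.3068 in². φR_n = 0.75 × 68 × 0.3068 × 8 × 1 = 125.2 kips.
Bearing (0.625 in plate, F_u = 58 ksi): end bolts L_c = 1.0625 − 0.6875/2 = 0.71875, R_n = min(1.2×0.71875×0.625×58, 2.4×0.625×0.625×58) = 31.266 kips/bolt; interior L_c = 1.875 − 0.6875 = 1.1875, R_n = 51.656 kips/bolt. φR_n = 0.75 × (2×31.266 + 6×51.656) = 279.4 kips.
Tension yield (gross): A_g = 7×0.625 = 4.375 in². φR_n = 0.90 × 36 × 4.375 = 141.8 kips.
Tension rupture (net): A_n = (7 − 2×0.75)×0.625 = 3.4375 in² (U = 1.0, A_e = A_n). φR_n = 0.75 × 58 × 3.4375 = 149.5 kips.
Governing: min(125.2, 279.4, 141.8, 149.5) = 125.2 kips → bolt shear.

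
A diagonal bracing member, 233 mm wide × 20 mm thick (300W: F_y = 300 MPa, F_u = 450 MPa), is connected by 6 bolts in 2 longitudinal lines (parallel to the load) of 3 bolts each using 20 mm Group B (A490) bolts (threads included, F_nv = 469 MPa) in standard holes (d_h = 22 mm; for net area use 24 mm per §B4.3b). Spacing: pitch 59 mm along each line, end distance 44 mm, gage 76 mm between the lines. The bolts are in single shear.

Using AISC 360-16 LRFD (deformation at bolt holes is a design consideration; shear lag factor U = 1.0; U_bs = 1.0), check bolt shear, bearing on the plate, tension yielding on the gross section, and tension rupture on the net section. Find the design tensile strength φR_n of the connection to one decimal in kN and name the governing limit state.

663.0 kN (bolt shear governs)

Bolt shear: A_b = π(20)²/4 = 314.16 mm². φR_n = 0.75 × 469 × 314.16 × 6 × 1 = 663.0 kN.
Bearing (20 mm plate, F_u = 450 MPa): end bolts L_c = 44 − 22/2 = 33, R_n = min(1.2×33×20×450, 2.4×20×20×450) = 356.4 kN/bolt; interior L_c = 59 − 22 = 37, R_n = 399.6 kN/bolt. φR_n = 0.75 × (2×356.4 + 4×399.6) = 1733.4 kN.
Tension yield (gross): A_g = 233×20 = 4660 mm². φR_n = 0.90 × 300 × 4660 = 1258.2 kN.
Tension rupture (net): A_n = (233 − 2×24)×20 = 3700 mm² (U = 1.0, A_e = A_n). φR_n = 0.75 × 450 × 3700 = 1248.8 kN.
Governing: min(663.0, 1733.4, 1258.2, 1248.8) = 663.0 kN → bolt shear.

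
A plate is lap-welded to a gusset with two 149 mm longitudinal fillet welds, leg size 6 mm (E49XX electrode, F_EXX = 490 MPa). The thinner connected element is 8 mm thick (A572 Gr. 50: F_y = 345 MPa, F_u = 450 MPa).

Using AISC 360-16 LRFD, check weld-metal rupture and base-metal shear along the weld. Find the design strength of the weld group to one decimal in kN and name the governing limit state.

278.7 kN (weld metal governs)

Weld metal: throat = 0.707×6 = 4.242 mm, L = 2×149 = 298 mm. φR_n = 0.75 × 0.6 × 490 × 4.242 × 298 = 278.7 kN.
Base metal shear (8 mm plate): yield φR_n = 1.0×0.6×345×8×298 = 493.5 kN; rupture φR_n = 0.75×0.6×450×8×298 = 482.8 kN; take 482.8 kN (rupture).
Governing: min(278.7, 482.8) = 278.7 kN → weld metal.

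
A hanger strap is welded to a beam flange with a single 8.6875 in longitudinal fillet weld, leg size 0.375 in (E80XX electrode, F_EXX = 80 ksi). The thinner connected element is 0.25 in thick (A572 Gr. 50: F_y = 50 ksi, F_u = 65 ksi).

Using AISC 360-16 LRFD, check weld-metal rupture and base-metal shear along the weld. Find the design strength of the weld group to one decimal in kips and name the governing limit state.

Weld metal: throat = 0.707×0.375 = 0.26513 in, L = 8.6875 in. φR_n = 0.75 × 0.6 × 80 × 0.26513 × 8.6875 = 82.9 kips.
Base metal shear (0.25 in plate): yield φR_n = 1.0×0.6×50×0.25×8.6875 = 65.2 kips; rupture φR_n = 0.75×0.6×65×0.25×8.6875 = 63.5 kips; take 63.5 kips (rupture).
Governing: min(82.9, 63.5) = 63.5 kips → base-metal shear.

63.5 kips (base-metal shear governs)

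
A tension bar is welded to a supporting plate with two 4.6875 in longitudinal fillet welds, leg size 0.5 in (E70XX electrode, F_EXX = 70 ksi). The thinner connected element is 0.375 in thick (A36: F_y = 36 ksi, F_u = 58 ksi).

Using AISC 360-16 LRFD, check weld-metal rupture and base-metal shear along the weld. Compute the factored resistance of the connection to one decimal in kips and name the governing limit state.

Weld metal: throat = 0.707×0.5 = 0.3535 in, L = 2×4.6875 = 9.375 in. φR_n = 0.75 × 0.6 × 70 × 0.3535 × 9.375 = 104.4 kips.
Base metal shear (0.375 in plate): yield φR_n = 1.0×0.6×36×0.375×9.375 = 75.9 kips; rupture φR_n = 0.75×0.6×58×0.375×9.375 = 91.8 kips; take 75.9 kips (yield).
Governing: min(104.4, 75.9) = 75.9 kips → base-metal shear.

75.9 kips (base-metal shear governs)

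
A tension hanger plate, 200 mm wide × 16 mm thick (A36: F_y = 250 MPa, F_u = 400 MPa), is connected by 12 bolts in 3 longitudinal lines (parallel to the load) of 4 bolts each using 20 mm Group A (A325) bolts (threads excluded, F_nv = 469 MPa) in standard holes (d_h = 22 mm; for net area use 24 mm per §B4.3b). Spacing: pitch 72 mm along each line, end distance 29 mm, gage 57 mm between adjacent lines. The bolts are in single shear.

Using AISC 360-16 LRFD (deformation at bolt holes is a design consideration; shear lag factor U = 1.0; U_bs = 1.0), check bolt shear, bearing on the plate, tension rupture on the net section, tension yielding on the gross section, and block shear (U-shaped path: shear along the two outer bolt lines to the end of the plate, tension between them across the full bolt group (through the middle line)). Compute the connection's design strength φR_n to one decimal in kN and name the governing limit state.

614.4 kN (net-section rupture governs)

Bolt shear: A_b = π(20)²/4 = 314.16 mm². φR_n = 0.75 × 469 × 314.16 × 12 × 1 = 1326.1 kN.
Bearing (16 mm plate, F_u = 400 MPa): end bolts L_c = 29 − 22/2 = 18, R_n = min(1.2×18×16×400, 2.4×20×16×400) = 138.24 kN/bolt; interior L_c = 72 − 22 = 50, R_n = 307.2 kN/bolt. φR_n = 0.75 × (3×138.24 + 9×307.2) = 2384.6 kN.
Tension rupture (net): A_n = (200 − 3×24)×16 = 2048 mm² (U = 1.0, A_e = A_n). φR_n = 0.75 × 400 × 2048 = 614.4 kN.
Tension yield (gross): A_g = 200×16 = 3200 mm². φR_n = 0.90 × 250 × 3200 = 720.0 kN.
Block shear: shear path 2×[29+3×72] = 2×245 mm, A_gv = 7840, A_nv = 2×(245 − 3.5×24)×16 = 5152 mm²; tension across gage: (114 − 2×24)×16 = 1056 mm². R_n = min(0.6×400×5152, 0.6×250×7840) + 1.0×400×1056 = min(1236.5, 1176) + 422.4 = 1598.4 kN. φR_n = 0.75 × 1598.4 = 1198.8 kN.
Governing: min(1326.1, 2384.6, 614.4, 720.0, 1198.8) = 614.4 kN → net-section rupture.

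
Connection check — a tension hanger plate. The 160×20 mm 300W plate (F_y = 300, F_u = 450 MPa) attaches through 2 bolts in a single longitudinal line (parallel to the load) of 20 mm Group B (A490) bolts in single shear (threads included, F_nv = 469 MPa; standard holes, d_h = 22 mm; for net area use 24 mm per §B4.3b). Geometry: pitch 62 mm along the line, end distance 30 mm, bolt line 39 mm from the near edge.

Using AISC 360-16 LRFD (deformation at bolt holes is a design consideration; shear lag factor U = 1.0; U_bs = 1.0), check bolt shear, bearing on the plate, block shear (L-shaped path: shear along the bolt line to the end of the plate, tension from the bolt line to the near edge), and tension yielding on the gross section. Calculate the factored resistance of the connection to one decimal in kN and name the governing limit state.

Bolt shear: A_b = π(20)²/4 = 314.16 mm². φR_n = 0.75 × 469 × 314.16 × 2 × 1 = 221.0 kN.
Bearing (20 mm plate, F_u = 450 MPa): end bolts L_c = 30 − 22/2 = 19, R_n = min(1.2×19×20×450, 2.4×20×20×450) = 205.2 kN/bolt; interior L_c = 62 − 22 = 40, R_n = 432 kN/bolt. φR_n = 0.75 × (1×205.2 + 1×432) = 477.9 kN.
Block shear: shear path 1×[30+1×62] = 1×92 mm, A_gv = 1840, A_nv = 1×(92 − 1.5×24)×20 = 1120 mm²; tension to near edge: (39 − 0.5×24)×20 = 540 mm². R_n = min(0.6×450×1120, 0.6×300×1840) + 1.0×450×540 = min(302.4, 331.2) + 243 = 545.4 kN. φR_n = 0.75 × 545.4 = 409.1 kN.
Tension yield (gross): A_g = 160×20 = 3200 mm². φR_n = 0.90 × 300 × 3200 = 864.0 kN.
Governing: min(221.0, 477.9, 409.1, 864.0) = 221.0 kN → bolt shear.

221.0 kN (bolt shear governs)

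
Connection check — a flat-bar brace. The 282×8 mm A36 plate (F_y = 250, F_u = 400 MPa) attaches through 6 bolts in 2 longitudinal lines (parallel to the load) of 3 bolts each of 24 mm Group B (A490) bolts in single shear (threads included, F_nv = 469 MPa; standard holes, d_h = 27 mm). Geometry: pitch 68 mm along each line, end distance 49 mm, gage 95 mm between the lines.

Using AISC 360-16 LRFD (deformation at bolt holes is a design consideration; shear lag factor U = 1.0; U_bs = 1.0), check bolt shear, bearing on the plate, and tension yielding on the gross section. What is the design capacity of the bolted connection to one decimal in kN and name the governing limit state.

507.6 kN (gross-section yield governs)

Bolt shear: A_b = π(24)²/4 = 452.39 mm². φR_n = 0.75 × 469 × 452.39 × 6 × 1 = 954.8 kN.
Bearing (8 mm plate, F_u = 400 MPa): end bolts L_c = 49 − 27/2 = 35.5, R_n = min(1.2×35.5×8×400, 2.4×24×8×400) = 136.32 kN/bolt; interior L_c = 68 − 27 = 41, R_n = 157.44 kN/bolt. φR_n = 0.75 × (2×136.32 + 4×157.44) = 676.8 kN.
Tension yield (gross): A_g = 282×8 = 2256 mm². φR_n = 0.90 × 250 × 2256 = 507.6 kN.
Governing: min(954.8, 676.8, 507.6) = 507.6 kN → gross-section yield.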